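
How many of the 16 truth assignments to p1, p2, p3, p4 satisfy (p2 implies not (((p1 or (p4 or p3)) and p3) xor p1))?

p1 | p2 | p3 | p4 || (p4 or p3) | (p1 or (p4 or p3)) | ((p1 or (p4 or p3)) and p3) | φ
1  | 1  | 1  | 1  ||     1      |         1          |              1              | 1
1  | 1  | 1  | 0  ||     1      |         1          |              1              | 1
1  | 1  | 0  | 1  ||     1      |         1          |              0              | 0
1  | 1  | 0  | 0  ||     0      |         1          |              0              | 0
1  | 0  | 1  | 1  ||     1      |         1          |              1              | 1
1  | 0  | 1  | 0  ||     1      |         1          |              1              | 1
1  | 0  | 0  | 1  ||     1      |         1          |              0              | 1
1  | 0  | 0  | 0  ||     0      |         1          |              0              | 1
0  | 1  | 1  | 1  ||     1      |         1          |              1              | 0
0  | 1  | 1  | 0  ||     1      |         1          |              1              | 0
0  | 1  | 0  | 1  ||     1      |         1          |              0              | 1
0  | 1  | 0  | 0  ||     0      |         0          |              0              | 1
0  | 0  | 1  | 1  ||     1      |         1          |              1              | 1
0  | 0  | 1  | 0  ||     1      |         1          |              1              | 1
0  | 0  | 0  | 1  ||     1      |         1          |              0              | 1
0  | 0  | 0  | 0  ||     0      |         0          |              0              | 1
The formula is true on 12 of the 16 rows.

12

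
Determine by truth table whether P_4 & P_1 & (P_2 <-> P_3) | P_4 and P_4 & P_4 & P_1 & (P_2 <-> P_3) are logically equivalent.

not equivalent

P_1 | P_2 | P_3 | P_4 || φ | ψ
 0  |  0  |  0  |  0  || 0 | 0
 0  |  0  |  0  |  1  || 1 | 0
 0  |  0  |  1  |  0  || 0 | 0
 0  |  0  |  1  |  1  || 1 | 0
 0  |  1  |  0  |  0  || 0 | 0
 0  |  1  |  0  |  1  || 1 | 0
 0  |  1  |  1  |  0  || 0 | 0
 0  |  1  |  1  |  1  || 1 | 0
 1  |  0  |  0  |  0  || 0 | 0
 1  |  0  |  0  |  1  || 1 | 1
 1  |  0  |  1  |  0  || 0 | 0
 1  |  0  |  1  |  1  || 1 | 0
 1  |  1  |  0  |  0  || 0 | 0
 1  |  1  |  0  |  1  || 1 | 0
 1  |  1  |  1  |  0  || 0 | 0
 1  |  1  |  1  |  1  || 1 | 1
The columns differ at P_1=0, P_2=0, P_3=0, P_4=1 (φ=1, ψ=0), so they are not equivalent.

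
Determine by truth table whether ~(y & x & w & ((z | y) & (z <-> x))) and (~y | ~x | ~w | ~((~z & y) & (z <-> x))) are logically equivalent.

x | y | z | w | φ | ψ
- | - | - | - | - | -
T | T | T | T | F | T
T | T | T | F | T | T
T | T | F | T | T | T
T | T | F | F | T | T
T | F | T | T | T | T
T | F | T | F | T | T
T | F | F | T | T | T
T | F | F | F | T | T
F | T | T | T | T | T
F | T | T | F | T | T
F | T | F | T | T | T
F | T | F | F | T | T
F | F | T | T | T | T
F | F | T | F | T | T
F | F | F | T | T | T
F | F | F | F | T | T
The columns differ at x=T, y=T, z=T, w=T (φ=F, ψ=T), so they are not equivalent.

not equivalent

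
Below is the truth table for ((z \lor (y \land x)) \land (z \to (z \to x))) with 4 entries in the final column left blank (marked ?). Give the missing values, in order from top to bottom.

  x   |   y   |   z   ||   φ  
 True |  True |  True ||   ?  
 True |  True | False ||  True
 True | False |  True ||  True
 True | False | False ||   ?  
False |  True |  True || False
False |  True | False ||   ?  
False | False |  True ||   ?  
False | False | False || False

Row x=True, y=True, z=True: (z \lor (y \land x)) = True, (z \to (z \to x)) = True, so the formula = True.
Row x=True, y=False, z=False: (z \lor (y \land x)) = False, (z \to (z \to x)) = True, so the formula = False.
Row x=False, y=True, z=False: (z \lor (y \land x)) = False, (z \to (z \to x)) = True, so the formula = False.
Row x=False, y=False, z=True: (z \lor (y \land x)) = True, (z \to (z \to x)) = False, so the formula = False.

True, False, False, False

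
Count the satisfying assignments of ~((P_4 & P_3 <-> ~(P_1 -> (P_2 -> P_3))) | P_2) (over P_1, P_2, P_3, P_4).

P_1 | P_2 | P_3 | P_4 || (P_4 & P_3) | (P_2 -> P_3) | (P_1 -> (P_2 -> P_3)) | ~(P_1 -> (P_2 -> P_3)) | φ
 1  |  1  |  1  |  1  ||      1      |      1       |           1           |           0            | 0
 1  |  1  |  1  |  0  ||      0      |      1       |           1           |           0            | 0
 1  |  1  |  0  |  1  ||      0      |      0       |           0           |           1            | 0
 1  |  1  |  0  |  0  ||      0      |      0       |           0           |           1            | 0
 1  |  0  |  1  |  1  ||      1      |      1       |           1           |           0            | 1
 1  |  0  |  1  |  0  ||      0      |      1       |           1           |           0            | 0
 1  |  0  |  0  |  1  ||      0      |      1       |           1           |           0            | 0
 1  |  0  |  0  |  0  ||      0      |      1       |           1           |           0            | 0
 0  |  1  |  1  |  1  ||      1      |      1       |           1           |           0            | 0
 0  |  1  |  1  |  0  ||      0      |      1       |           1           |           0            | 0
 0  |  1  |  0  |  1  ||      0      |      0       |           1           |           0            | 0
 0  |  1  |  0  |  0  ||      0      |      0       |           1           |           0            | 0
 0  |  0  |  1  |  1  ||      1      |      1       |           1           |           0            | 1
 0  |  0  |  1  |  0  ||      0      |      1       |           1           |           0            | 0
 0  |  0  |  0  |  1  ||      0      |      1       |           1           |           0            | 0
 0  |  0  |  0  |  0  ||      0      |      1       |           1           |           0            | 0
The formula is true on 2 of the 16 rows.

2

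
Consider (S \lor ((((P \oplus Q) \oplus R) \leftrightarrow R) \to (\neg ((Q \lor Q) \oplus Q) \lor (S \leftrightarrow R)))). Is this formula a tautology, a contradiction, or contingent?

P | Q | R | S | φ
- | - | - | - | -
F | F | F | F | T
F | F | F | T | T
F | F | T | F | T
F | F | T | T | T
F | T | F | F | T
F | T | F | T | T
F | T | T | F | T
F | T | T | T | T
T | F | F | F | T
T | F | F | T | T
T | F | T | F | T
T | F | T | T | T
T | T | F | F | T
T | T | F | T | T
T | T | T | F | T
T | T | T | T | T
Every row is T, so the formula is a tautology.

tautology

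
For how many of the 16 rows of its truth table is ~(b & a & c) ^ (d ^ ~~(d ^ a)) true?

a | b | c | d || (~(b & a & c) ^ (d ^ ~~(d ^ a)))
1 | 1 | 1 | 1 ||                1                
1 | 1 | 1 | 0 ||                1                
1 | 1 | 0 | 1 ||                0                
1 | 1 | 0 | 0 ||                0                
1 | 0 | 1 | 1 ||                0                
1 | 0 | 1 | 0 ||                0                
1 | 0 | 0 | 1 ||                0                
1 | 0 | 0 | 0 ||                0                
0 | 1 | 1 | 1 ||                1                
0 | 1 | 1 | 0 ||                1                
0 | 1 | 0 | 1 ||                1                
0 | 1 | 0 | 0 ||                1                
0 | 0 | 1 | 1 ||                1                
0 | 0 | 1 | 0 ||                1                
0 | 0 | 0 | 1 ||                1                
0 | 0 | 0 | 0 ||                1                
The formula is true on 10 of the 16 rows.

10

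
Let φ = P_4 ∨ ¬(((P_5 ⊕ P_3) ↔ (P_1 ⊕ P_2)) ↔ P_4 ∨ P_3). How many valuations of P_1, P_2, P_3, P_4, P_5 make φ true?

P_1 | P_2 | P_3 | P_4 | P_5 || φ
 T  |  T  |  T  |  T  |  T  || T
 T  |  T  |  T  |  T  |  F  || T
 T  |  T  |  T  |  F  |  T  || F
 T  |  T  |  T  |  F  |  F  || T
 T  |  T  |  F  |  T  |  T  || T
 T  |  T  |  F  |  T  |  F  || T
 T  |  T  |  F  |  F  |  T  || F
 T  |  T  |  F  |  F  |  F  || T
 T  |  F  |  T  |  T  |  T  || T
 T  |  F  |  T  |  T  |  F  || T
 T  |  F  |  T  |  F  |  T  || T
 T  |  F  |  T  |  F  |  F  || F
 T  |  F  |  F  |  T  |  T  || T
 T  |  F  |  F  |  T  |  F  || T
 T  |  F  |  F  |  F  |  T  || T
 T  |  F  |  F  |  F  |  F  || F
 F  |  T  |  T  |  T  |  T  || T
 F  |  T  |  T  |  T  |  F  || T
 F  |  T  |  T  |  F  |  T  || T
 F  |  T  |  T  |  F  |  F  || F
 F  |  T  |  F  |  T  |  T  || T
 F  |  T  |  F  |  T  |  F  || T
 F  |  T  |  F  |  F  |  T  || T
 F  |  T  |  F  |  F  |  F  || F
 F  |  F  |  T  |  T  |  T  || T
 F  |  F  |  T  |  T  |  F  || T
 F  |  F  |  T  |  F  |  T  || F
 F  |  F  |  T  |  F  |  F  || T
 F  |  F  |  F  |  T  |  T  || T
 F  |  F  |  F  |  T  |  F  || T
 F  |  F  |  F  |  F  |  T  || F
 F  |  F  |  F  |  F  |  F  || T
The formula is true on 24 of the 32 rows.

24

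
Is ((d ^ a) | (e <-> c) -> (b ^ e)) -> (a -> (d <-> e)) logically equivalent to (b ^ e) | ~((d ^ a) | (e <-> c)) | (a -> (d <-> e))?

a  b  c  d  e  |  φ  ψ
0  0  0  0  0  |  1  1
0  0  0  0  1  |  1  1
0  0  0  1  0  |  1  1
0  0  0  1  1  |  1  1
0  0  1  0  0  |  1  1
0  0  1  0  1  |  1  1
0  0  1  1  0  |  1  1
0  0  1  1  1  |  1  1
0  1  0  0  0  |  1  1
0  1  0  0  1  |  1  1
0  1  0  1  0  |  1  1
0  1  0  1  1  |  1  1
0  1  1  0  0  |  1  1
0  1  1  0  1  |  1  1
0  1  1  1  0  |  1  1
0  1  1  1  1  |  1  1
1  0  0  0  0  |  1  1
1  0  0  0  1  |  0  1
1  0  0  1  0  |  1  0
1  0  0  1  1  |  1  1
1  0  1  0  0  |  1  1
1  0  1  0  1  |  0  1
1  0  1  1  0  |  0  1
1  0  1  1  1  |  1  1
1  1  0  0  0  |  1  1
1  1  0  0  1  |  1  0
1  1  0  1  0  |  0  1
1  1  0  1  1  |  1  1
1  1  1  0  0  |  1  1
1  1  1  0  1  |  1  0
1  1  1  1  0  |  0  1
1  1  1  1  1  |  1  1
The columns differ at a=1, b=0, c=0, d=0, e=1 (φ=0, ψ=1), so they are not equivalent.

not equivalent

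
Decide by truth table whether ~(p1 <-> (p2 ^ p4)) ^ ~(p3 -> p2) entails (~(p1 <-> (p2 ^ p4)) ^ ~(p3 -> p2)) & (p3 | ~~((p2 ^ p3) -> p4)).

no

p1 | p2 | p3 | p4 || φ | ψ
F  | F  | F  | F  || F | F
F  | F  | F  | T  || T | T
F  | F  | T  | F  || T | T
F  | F  | T  | T  || F | F
F  | T  | F  | F  || T | F
F  | T  | F  | T  || F | F
F  | T  | T  | F  || T | T
F  | T  | T  | T  || F | F
T  | F  | F  | F  || T | T
T  | F  | F  | T  || F | F
T  | F  | T  | F  || F | F
T  | F  | T  | T  || T | T
T  | T  | F  | F  || F | F
T  | T  | F  | T  || T | T
T  | T  | T  | F  || F | F
T  | T  | T  | T  || T | T
At p1=F, p2=T, p3=F, p4=F we have φ true but ψ false, so φ does not entail ψ.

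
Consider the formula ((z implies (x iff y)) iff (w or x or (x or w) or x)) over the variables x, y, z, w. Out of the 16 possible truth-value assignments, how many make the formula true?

10

x | y | z | w | (x iff y) | (z implies (x iff y)) | (x or w) | (w or x or (x or w) or x) | φ
- | - | - | - | --------- | --------------------- | -------- | ------------------------- | -
T | T | T | T |     T     |           T           |    T     |             T             | T
T | T | T | F |     T     |           T           |    T     |             T             | T
T | T | F | T |     T     |           T           |    T     |             T             | T
T | T | F | F |     T     |           T           |    T     |             T             | T
T | F | T | T |     F     |           F           |    T     |             T             | F
T | F | T | F |     F     |           F           |    T     |             T             | F
T | F | F | T |     F     |           T           |    T     |             T             | T
T | F | F | F |     F     |           T           |    T     |             T             | T
F | T | T | T |     F     |           F           |    T     |             T             | F
F | T | T | F |     F     |           F           |    F     |             F             | T
F | T | F | T |     F     |           T           |    T     |             T             | T
F | T | F | F |     F     |           T           |    F     |             F             | F
F | F | T | T |     T     |           T           |    T     |             T             | T
F | F | T | F |     T     |           T           |    F     |             F             | F
F | F | F | T |     T     |           T           |    T     |             T             | T
F | F | F | F |     T     |           T           |    F     |             F             | F
The formula is true on 10 of the 16 rows.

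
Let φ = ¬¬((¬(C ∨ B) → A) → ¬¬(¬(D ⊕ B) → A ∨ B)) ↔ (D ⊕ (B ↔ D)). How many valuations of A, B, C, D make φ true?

7

A | B | C | D || (C ∨ B) | ¬(C ∨ B) | (¬(C ∨ B) → A) | (D ⊕ B) | ¬(D ⊕ B) | (A ∨ B) | (¬(D ⊕ B) → (A ∨ B)) | ¬(¬(D ⊕ B) → (A ∨ B)) | ¬¬(¬(D ⊕ B) → (A ∨ B)) | (B ↔ D) | (D ⊕ (B ↔ D)) | φ
1 | 1 | 1 | 1 ||    1    |    0     |       1        |    0    |    1     |    1    |          1           |           0           |           1            |    1    |       0       | 0
1 | 1 | 1 | 0 ||    1    |    0     |       1        |    1    |    0     |    1    |          1           |           0           |           1            |    0    |       0       | 0
1 | 1 | 0 | 1 ||    1    |    0     |       1        |    0    |    1     |    1    |          1           |           0           |           1            |    1    |       0       | 0
1 | 1 | 0 | 0 ||    1    |    0     |       1        |    1    |    0     |    1    |          1           |           0           |           1            |    0    |       0       | 0
1 | 0 | 1 | 1 ||    1    |    0     |       1        |    1    |    0     |    1    |          1           |           0           |           1            |    0    |       1       | 1
1 | 0 | 1 | 0 ||    1    |    0     |       1        |    0    |    1     |    1    |          1           |           0           |           1            |    1    |       1       | 1
1 | 0 | 0 | 1 ||    0    |    1     |       1        |    1    |    0     |    1    |          1           |           0           |           1            |    0    |       1       | 1
1 | 0 | 0 | 0 ||    0    |    1     |       1        |    0    |    1     |    1    |          1           |           0           |           1            |    1    |       1       | 1
0 | 1 | 1 | 1 ||    1    |    0     |       1        |    0    |    1     |    1    |          1           |           0           |           1            |    1    |       0       | 0
0 | 1 | 1 | 0 ||    1    |    0     |       1        |    1    |    0     |    1    |          1           |           0           |           1            |    0    |       0       | 0
0 | 1 | 0 | 1 ||    1    |    0     |       1        |    0    |    1     |    1    |          1           |           0           |           1            |    1    |       0       | 0
0 | 1 | 0 | 0 ||    1    |    0     |       1        |    1    |    0     |    1    |          1           |           0           |           1            |    0    |       0       | 0
0 | 0 | 1 | 1 ||    1    |    0     |       1        |    1    |    0     |    0    |          1           |           0           |           1            |    0    |       1       | 1
0 | 0 | 1 | 0 ||    1    |    0     |       1        |    0    |    1     |    0    |          0           |           1           |           0            |    1    |       1       | 0
0 | 0 | 0 | 1 ||    0    |    1     |       0        |    1    |    0     |    0    |          1           |           0           |           1            |    0    |       1       | 1
0 | 0 | 0 | 0 ||    0    |    1     |       0        |    0    |    1     |    0    |          0           |           1           |           0            |    1    |       1       | 1
The formula is true on 7 of the 16 rows.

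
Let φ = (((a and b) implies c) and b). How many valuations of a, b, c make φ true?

a  b  c  |  (((a and b) implies c) and b)
T  T  T  |                T              
T  T  F  |                F              
T  F  T  |                F              
T  F  F  |                F              
F  T  T  |                T              
F  T  F  |                T              
F  F  T  |                F              
F  F  F  |                F              
The formula is true on 3 of the 8 rows.

3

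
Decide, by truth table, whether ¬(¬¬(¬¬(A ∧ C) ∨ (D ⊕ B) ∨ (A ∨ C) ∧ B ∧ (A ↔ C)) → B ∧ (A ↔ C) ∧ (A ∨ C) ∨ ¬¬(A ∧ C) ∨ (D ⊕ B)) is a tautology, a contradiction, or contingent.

A | B | C | D | (A ∧ C) | ¬(A ∧ C) | ¬¬(A ∧ C) | (D ⊕ B) | (¬¬(A ∧ C) ∨ (D ⊕ B)) | (A ∨ C) | (A ↔ C) | (B ∧ (A ↔ C)) | ((A ∨ C) ∧ (B ∧ (A ↔ C))) | ((B ∧ (A ↔ C)) ∧ (A ∨ C)) | φ
- | - | - | - | ------- | -------- | --------- | ------- | --------------------- | ------- | ------- | ------------- | ------------------------- | ------------------------- | -
0 | 0 | 0 | 0 |    0    |    1     |     0     |    0    |           0           |    0    |    1    |       0       |             0             |             0             | 0
0 | 0 | 0 | 1 |    0    |    1     |     0     |    1    |           1           |    0    |    1    |       0       |             0             |             0             | 0
0 | 0 | 1 | 0 |    0    |    1     |     0     |    0    |           0           |    1    |    0    |       0       |             0             |             0             | 0
0 | 0 | 1 | 1 |    0    |    1     |     0     |    1    |           1           |    1    |    0    |       0       |             0             |             0             | 0
0 | 1 | 0 | 0 |    0    |    1     |     0     |    1    |           1           |    0    |    1    |       1       |             0             |             0             | 0
0 | 1 | 0 | 1 |    0    |    1     |     0     |    0    |           0           |    0    |    1    |       1       |             0             |             0             | 0
0 | 1 | 1 | 0 |    0    |    1     |     0     |    1    |           1           |    1    |    0    |       0       |             0             |             0             | 0
0 | 1 | 1 | 1 |    0    |    1     |     0     |    0    |           0           |    1    |    0    |       0       |             0             |             0             | 0
1 | 0 | 0 | 0 |    0    |    1     |     0     |    0    |           0           |    1    |    0    |       0       |             0             |             0             | 0
1 | 0 | 0 | 1 |    0    |    1     |     0     |    1    |           1           |    1    |    0    |       0       |             0             |             0             | 0
1 | 0 | 1 | 0 |    1    |    0     |     1     |    0    |           1           |    1    |    1    |       0       |             0             |             0             | 0
1 | 0 | 1 | 1 |    1    |    0     |     1     |    1    |           1           |    1    |    1    |       0       |             0             |             0             | 0
1 | 1 | 0 | 0 |    0    |    1     |     0     |    1    |           1           |    1    |    0    |       0       |             0             |             0             | 0
1 | 1 | 0 | 1 |    0    |    1     |     0     |    0    |           0           |    1    |    0    |       0       |             0             |             0             | 0
1 | 1 | 1 | 0 |    1    |    0     |     1     |    1    |           1           |    1    |    1    |       1       |             1             |             1             | 0
1 | 1 | 1 | 1 |    1    |    0     |     1     |    0    |           1           |    1    |    1    |       1       |             1             |             1             | 0
Every row is 0, so the formula is a contradiction.

contradiction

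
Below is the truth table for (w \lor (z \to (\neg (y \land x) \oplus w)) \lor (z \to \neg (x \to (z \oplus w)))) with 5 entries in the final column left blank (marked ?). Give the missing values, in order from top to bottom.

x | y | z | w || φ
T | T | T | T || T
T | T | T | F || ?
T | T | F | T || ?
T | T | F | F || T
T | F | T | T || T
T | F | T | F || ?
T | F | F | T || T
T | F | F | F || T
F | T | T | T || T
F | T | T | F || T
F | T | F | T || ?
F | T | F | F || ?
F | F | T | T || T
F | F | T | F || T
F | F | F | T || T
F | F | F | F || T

Row x=T, y=T, z=T, w=F: (z \to (\neg (y \land x) \oplus w)) = F, (z \to \neg (x \to (z \oplus w))) = F, so the formula = F.
Row x=T, y=T, z=F, w=T: (z \to (\neg (y \land x) \oplus w)) = T, (z \to \neg (x \to (z \oplus w))) = T, so the formula = T.
Row x=T, y=F, z=T, w=F: (z \to (\neg (y \land x) \oplus w)) = T, (z \to \neg (x \to (z \oplus w))) = F, so the formula = T.
Row x=F, y=T, z=F, w=T: (z \to (\neg (y \land x) \oplus w)) = T, (z \to \neg (x \to (z \oplus w))) = T, so the formula = T.
Row x=F, y=T, z=F, w=F: (z \to (\neg (y \land x) \oplus w)) = T, (z \to \neg (x \to (z \oplus w))) = T, so the formula = T.

F, T, T, T, T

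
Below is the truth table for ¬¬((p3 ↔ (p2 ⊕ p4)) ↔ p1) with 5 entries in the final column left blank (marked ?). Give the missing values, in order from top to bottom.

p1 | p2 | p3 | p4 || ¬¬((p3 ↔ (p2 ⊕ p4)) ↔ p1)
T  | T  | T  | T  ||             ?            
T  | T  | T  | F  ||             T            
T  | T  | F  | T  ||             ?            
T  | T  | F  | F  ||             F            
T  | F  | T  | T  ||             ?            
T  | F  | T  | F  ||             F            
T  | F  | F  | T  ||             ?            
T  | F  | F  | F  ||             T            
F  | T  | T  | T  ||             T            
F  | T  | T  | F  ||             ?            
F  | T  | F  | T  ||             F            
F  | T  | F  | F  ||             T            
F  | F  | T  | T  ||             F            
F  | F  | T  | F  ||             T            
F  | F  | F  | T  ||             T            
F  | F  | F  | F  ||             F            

F, T, T, F, F

Row p1=T, p2=T, p3=T, p4=T: ((p3 ↔ (p2 ⊕ p4)) ↔ p1) = F, ¬((p3 ↔ (p2 ⊕ p4)) ↔ p1) = T, so ¬¬((p3 ↔ (p2 ⊕ p4)) ↔ p1) = F.
Row p1=T, p2=T, p3=F, p4=T: ((p3 ↔ (p2 ⊕ p4)) ↔ p1) = T, ¬((p3 ↔ (p2 ⊕ p4)) ↔ p1) = F, so ¬¬((p3 ↔ (p2 ⊕ p4)) ↔ p1) = T.
Row p1=T, p2=F, p3=T, p4=T: ((p3 ↔ (p2 ⊕ p4)) ↔ p1) = T, ¬((p3 ↔ (p2 ⊕ p4)) ↔ p1) = F, so ¬¬((p3 ↔ (p2 ⊕ p4)) ↔ p1) = T.
Row p1=T, p2=F, p3=F, p4=T: ((p3 ↔ (p2 ⊕ p4)) ↔ p1) = F, ¬((p3 ↔ (p2 ⊕ p4)) ↔ p1) = T, so ¬¬((p3 ↔ (p2 ⊕ p4)) ↔ p1) = F.
Row p1=F, p2=T, p3=T, p4=F: ((p3 ↔ (p2 ⊕ p4)) ↔ p1) = F, ¬((p3 ↔ (p2 ⊕ p4)) ↔ p1) = T, so ¬¬((p3 ↔ (p2 ⊕ p4)) ↔ p1) = F.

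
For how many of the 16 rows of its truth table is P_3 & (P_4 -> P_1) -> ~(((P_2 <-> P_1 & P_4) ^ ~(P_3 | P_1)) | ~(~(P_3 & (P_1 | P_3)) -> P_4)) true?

P_1  P_2  P_3  P_4     (P_4 -> P_1)  (P_3 & (P_4 -> P_1))  (P_1 & P_4)  (P_2 <-> (P_1 & P_4))  (P_3 | P_1)  ~(P_3 | P_1)  (P_1 | P_3)  (P_3 & (P_1 | P_3))  ~(P_3 & (P_1 | P_3))  φ
 F    F    F    F           T                 F                 F                 T                 F            T             F                F                    T            T
 F    F    F    T           F                 F                 F                 T                 F            T             F                F                    T            T
 F    F    T    F           T                 T                 F                 T                 T            F             T                T                    F            F
 F    F    T    T           F                 F                 F                 T                 T            F             T                T                    F            T
 F    T    F    F           T                 F                 F                 F                 F            T             F                F                    T            T
 F    T    F    T           F                 F                 F                 F                 F            T             F                F                    T            T
 F    T    T    F           T                 T                 F                 F                 T            F             T                T                    F            T
 F    T    T    T           F                 F                 F                 F                 T            F             T                T                    F            T
 T    F    F    F           T                 F                 F                 T                 T            F             T                F                    T            T
 T    F    F    T           T                 F                 T                 F                 T            F             T                F                    T            T
 T    F    T    F           T                 T                 F                 T                 T            F             T                T                    F            F
 T    F    T    T           T                 T                 T                 F                 T            F             T                T                    F            T
 T    T    F    F           T                 F                 F                 F                 T            F             T                F                    T            T
 T    T    F    T           T                 F                 T                 T                 T            F             T                F                    T            T
 T    T    T    F           T                 T                 F                 F                 T            F             T                T                    F            T
 T    T    T    T           T                 T                 T                 T                 T            F             T                T                    F            F
The formula is true on 13 of the 16 rows.

13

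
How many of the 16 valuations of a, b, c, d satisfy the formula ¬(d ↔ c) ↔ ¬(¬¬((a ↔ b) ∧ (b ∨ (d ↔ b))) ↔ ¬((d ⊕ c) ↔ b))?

10

a | b | c | d || φ
T | T | T | T || T
T | T | T | F || T
T | T | F | T || T
T | T | F | F || T
T | F | T | T || T
T | F | T | F || T
T | F | F | T || T
T | F | F | F || T
F | T | T | T || F
F | T | T | F || F
F | T | F | T || F
F | T | F | F || F
F | F | T | T || T
F | F | T | F || F
F | F | F | T || T
F | F | F | F || F
The formula is true on 10 of the 16 rows.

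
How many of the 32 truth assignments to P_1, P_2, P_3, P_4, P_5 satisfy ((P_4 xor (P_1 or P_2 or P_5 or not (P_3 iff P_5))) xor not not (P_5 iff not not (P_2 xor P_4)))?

P_1 | P_2 | P_3 | P_4 | P_5 | φ
--- | --- | --- | --- | --- | -
 T  |  T  |  T  |  T  |  T  | F
 T  |  T  |  T  |  T  |  F  | T
 T  |  T  |  T  |  F  |  T  | F
 T  |  T  |  T  |  F  |  F  | T
 T  |  T  |  F  |  T  |  T  | F
 T  |  T  |  F  |  T  |  F  | T
 T  |  T  |  F  |  F  |  T  | F
 T  |  T  |  F  |  F  |  F  | T
 T  |  F  |  T  |  T  |  T  | T
 T  |  F  |  T  |  T  |  F  | F
 T  |  F  |  T  |  F  |  T  | T
 T  |  F  |  T  |  F  |  F  | F
 T  |  F  |  F  |  T  |  T  | T
 T  |  F  |  F  |  T  |  F  | F
 T  |  F  |  F  |  F  |  T  | T
 T  |  F  |  F  |  F  |  F  | F
 F  |  T  |  T  |  T  |  T  | F
 F  |  T  |  T  |  T  |  F  | T
 F  |  T  |  T  |  F  |  T  | F
 F  |  T  |  T  |  F  |  F  | T
 F  |  T  |  F  |  T  |  T  | F
 F  |  T  |  F  |  T  |  F  | T
 F  |  T  |  F  |  F  |  T  | F
 F  |  T  |  F  |  F  |  F  | T
 F  |  F  |  T  |  T  |  T  | T
 F  |  F  |  T  |  T  |  F  | F
 F  |  F  |  T  |  F  |  T  | T
 F  |  F  |  T  |  F  |  F  | F
 F  |  F  |  F  |  T  |  T  | T
 F  |  F  |  F  |  T  |  F  | T
 F  |  F  |  F  |  F  |  T  | T
 F  |  F  |  F  |  F  |  F  | T
The formula is true on 18 of the 32 rows.

18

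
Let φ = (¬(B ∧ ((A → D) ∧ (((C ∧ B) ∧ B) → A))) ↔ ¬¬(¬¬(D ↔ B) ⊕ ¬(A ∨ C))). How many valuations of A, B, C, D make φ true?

A | B | C | D | φ
- | - | - | - | -
F | F | F | F | F
F | F | F | T | T
F | F | T | F | T
F | F | T | T | F
F | T | F | F | F
F | T | F | T | T
F | T | T | F | F
F | T | T | T | T
T | F | F | F | T
T | F | F | T | F
T | F | T | F | T
T | F | T | T | F
T | T | F | F | F
T | T | F | T | F
T | T | T | F | F
T | T | T | T | F
The formula is true on 6 of the 16 rows.

6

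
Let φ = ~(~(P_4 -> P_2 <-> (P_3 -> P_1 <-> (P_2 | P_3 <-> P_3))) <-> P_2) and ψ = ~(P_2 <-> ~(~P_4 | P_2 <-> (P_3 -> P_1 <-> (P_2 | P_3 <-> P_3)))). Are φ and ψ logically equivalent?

equivalent

P_1 | P_2 | P_3 | P_4 || φ | ψ
 1  |  1  |  1  |  1  || 1 | 1
 1  |  1  |  1  |  0  || 1 | 1
 1  |  1  |  0  |  1  || 0 | 0
 1  |  1  |  0  |  0  || 0 | 0
 1  |  0  |  1  |  1  || 1 | 1
 1  |  0  |  1  |  0  || 0 | 0
 1  |  0  |  0  |  1  || 1 | 1
 1  |  0  |  0  |  0  || 0 | 0
 0  |  1  |  1  |  1  || 0 | 0
 0  |  1  |  1  |  0  || 0 | 0
 0  |  1  |  0  |  1  || 0 | 0
 0  |  1  |  0  |  0  || 0 | 0
 0  |  0  |  1  |  1  || 0 | 0
 0  |  0  |  1  |  0  || 1 | 1
 0  |  0  |  0  |  1  || 1 | 1
 0  |  0  |  0  |  0  || 0 | 0
The columns for φ and ψ agree on every row, so they are logically equivalent.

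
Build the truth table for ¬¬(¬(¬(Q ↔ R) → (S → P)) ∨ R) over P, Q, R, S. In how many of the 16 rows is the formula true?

P  Q  R  S  |  ¬¬(¬(¬(Q ↔ R) → (S → P)) ∨ R)
F  F  F  F  |                F              
F  F  F  T  |                F              
F  F  T  F  |                T              
F  F  T  T  |                T              
F  T  F  F  |                F              
F  T  F  T  |                T              
F  T  T  F  |                T              
F  T  T  T  |                T              
T  F  F  F  |                F              
T  F  F  T  |                F              
T  F  T  F  |                T              
T  F  T  T  |                T              
T  T  F  F  |                F              
T  T  F  T  |                F              
T  T  T  F  |                T              
T  T  T  T  |                T              
The formula is true on 9 of the 16 rows.

9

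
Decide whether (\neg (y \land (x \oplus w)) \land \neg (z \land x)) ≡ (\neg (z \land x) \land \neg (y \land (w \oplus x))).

x | y | z | w | φ | ψ
- | - | - | - | - | -
F | F | F | F | T | T
F | F | F | T | T | T
F | F | T | F | T | T
F | F | T | T | T | T
F | T | F | F | T | T
F | T | F | T | F | F
F | T | T | F | T | T
F | T | T | T | F | F
T | F | F | F | T | T
T | F | F | T | T | T
T | F | T | F | F | F
T | F | T | T | F | F
T | T | F | F | F | F
T | T | F | T | T | T
T | T | T | F | F | F
T | T | T | T | F | F
The columns for φ and ψ agree on every row, so they are logically equivalent.

equivalent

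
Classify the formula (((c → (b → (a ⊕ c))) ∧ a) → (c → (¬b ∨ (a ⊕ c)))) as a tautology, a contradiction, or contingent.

tautology

a | b | c | (a ⊕ c) | (b → (a ⊕ c)) | (c → (b → (a ⊕ c))) | ((c → (b → (a ⊕ c))) ∧ a) | ¬b | (¬b ∨ (a ⊕ c)) | (c → (¬b ∨ (a ⊕ c))) | φ
- | - | - | ------- | ------------- | ------------------- | ------------------------- | -- | -------------- | -------------------- | -
0 | 0 | 0 |    0    |       1       |          1          |             0             | 1  |       1        |          1           | 1
0 | 0 | 1 |    1    |       1       |          1          |             0             | 1  |       1        |          1           | 1
0 | 1 | 0 |    0    |       0       |          1          |             0             | 0  |       0        |          1           | 1
0 | 1 | 1 |    1    |       1       |          1          |             0             | 0  |       1        |          1           | 1
1 | 0 | 0 |    1    |       1       |          1          |             1             | 1  |       1        |          1           | 1
1 | 0 | 1 |    0    |       1       |          1          |             1             | 1  |       1        |          1           | 1
1 | 1 | 0 |    1    |       1       |          1          |             1             | 0  |       1        |          1           | 1
1 | 1 | 1 |    0    |       0       |          0          |             0             | 0  |       0        |          0           | 1
Every row is 1, so the formula is a tautology.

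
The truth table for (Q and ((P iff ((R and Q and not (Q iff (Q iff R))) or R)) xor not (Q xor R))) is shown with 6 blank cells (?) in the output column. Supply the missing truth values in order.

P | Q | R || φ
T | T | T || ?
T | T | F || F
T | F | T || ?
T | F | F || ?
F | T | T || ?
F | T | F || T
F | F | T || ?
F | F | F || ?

Row P=T, Q=T, R=T: ((P iff ((R and Q and not (Q iff (Q iff R))) or R)) xor not (Q xor R)) = F, so the formula = F.
Row P=T, Q=F, R=T: ((P iff ((R and Q and not (Q iff (Q iff R))) or R)) xor not (Q xor R)) = T, so the formula = F.
Row P=T, Q=F, R=F: ((P iff ((R and Q and not (Q iff (Q iff R))) or R)) xor not (Q xor R)) = T, so the formula = F.
Row P=F, Q=T, R=T: ((P iff ((R and Q and not (Q iff (Q iff R))) or R)) xor not (Q xor R)) = T, so the formula = T.
Row P=F, Q=F, R=T: ((P iff ((R and Q and not (Q iff (Q iff R))) or R)) xor not (Q xor R)) = F, so the formula = F.
Row P=F, Q=F, R=F: ((P iff ((R and Q and not (Q iff (Q iff R))) or R)) xor not (Q xor R)) = F, so the formula = F.

F, F, F, T, F, F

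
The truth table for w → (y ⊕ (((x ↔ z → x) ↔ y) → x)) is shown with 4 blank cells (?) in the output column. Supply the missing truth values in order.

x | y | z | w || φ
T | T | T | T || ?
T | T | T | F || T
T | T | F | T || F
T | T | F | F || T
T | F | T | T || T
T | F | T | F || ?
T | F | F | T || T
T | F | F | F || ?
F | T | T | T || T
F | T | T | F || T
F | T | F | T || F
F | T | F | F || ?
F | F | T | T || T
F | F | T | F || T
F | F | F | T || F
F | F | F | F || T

F, T, T, T

Row x=T, y=T, z=T, w=T: (y ⊕ (((x ↔ z → x) ↔ y) → x)) = F, so the formula = F.
Row x=T, y=F, z=T, w=F: (y ⊕ (((x ↔ z → x) ↔ y) → x)) = T, so the formula = T.
Row x=T, y=F, z=F, w=F: (y ⊕ (((x ↔ z → x) ↔ y) → x)) = T, so the formula = T.
Row x=F, y=T, z=F, w=F: (y ⊕ (((x ↔ z → x) ↔ y) → x)) = F, so the formula = T.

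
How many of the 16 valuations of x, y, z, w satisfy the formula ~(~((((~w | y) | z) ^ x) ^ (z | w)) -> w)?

x | y | z | w || φ
T | T | T | T || F
T | T | T | F || F
T | T | F | T || F
T | T | F | F || T
T | F | T | T || F
T | F | T | F || F
T | F | F | T || F
T | F | F | F || T
F | T | T | T || F
F | T | T | F || T
F | T | F | T || F
F | T | F | F || F
F | F | T | T || F
F | F | T | F || T
F | F | F | T || F
F | F | F | F || F
The formula is true on 4 of the 16 rows.

4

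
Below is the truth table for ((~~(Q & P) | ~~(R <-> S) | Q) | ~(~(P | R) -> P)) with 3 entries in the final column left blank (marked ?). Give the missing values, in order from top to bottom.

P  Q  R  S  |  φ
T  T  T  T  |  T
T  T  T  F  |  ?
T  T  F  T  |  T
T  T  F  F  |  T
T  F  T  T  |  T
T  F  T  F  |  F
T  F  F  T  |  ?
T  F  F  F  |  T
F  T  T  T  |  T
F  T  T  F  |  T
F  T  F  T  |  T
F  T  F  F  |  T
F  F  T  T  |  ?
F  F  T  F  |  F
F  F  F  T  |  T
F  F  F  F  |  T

Row P=T, Q=T, R=T, S=F: (~~(Q & P) | ~~(R <-> S) | Q) = T, ~(~(P | R) -> P) = F, so the formula = T.
Row P=T, Q=F, R=F, S=T: (~~(Q & P) | ~~(R <-> S) | Q) = F, ~(~(P | R) -> P) = F, so the formula = F.
Row P=F, Q=F, R=T, S=T: (~~(Q & P) | ~~(R <-> S) | Q) = T, ~(~(P | R) -> P) = F, so the formula = T.

T, F, T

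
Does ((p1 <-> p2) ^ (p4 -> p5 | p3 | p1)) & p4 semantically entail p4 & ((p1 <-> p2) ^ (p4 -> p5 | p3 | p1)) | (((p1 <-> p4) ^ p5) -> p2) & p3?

yes

p1 | p2 | p3 | p4 | p5 || φ | ψ
0  | 0  | 0  | 0  | 0  || 0 | 0
0  | 0  | 0  | 0  | 1  || 0 | 0
0  | 0  | 0  | 1  | 0  || 1 | 1
0  | 0  | 0  | 1  | 1  || 0 | 0
0  | 0  | 1  | 0  | 0  || 0 | 0
0  | 0  | 1  | 0  | 1  || 0 | 1
0  | 0  | 1  | 1  | 0  || 0 | 1
0  | 0  | 1  | 1  | 1  || 0 | 0
0  | 1  | 0  | 0  | 0  || 0 | 0
0  | 1  | 0  | 0  | 1  || 0 | 0
0  | 1  | 0  | 1  | 0  || 0 | 0
0  | 1  | 0  | 1  | 1  || 1 | 1
0  | 1  | 1  | 0  | 0  || 0 | 1
0  | 1  | 1  | 0  | 1  || 0 | 1
0  | 1  | 1  | 1  | 0  || 1 | 1
0  | 1  | 1  | 1  | 1  || 1 | 1
1  | 0  | 0  | 0  | 0  || 0 | 0
1  | 0  | 0  | 0  | 1  || 0 | 0
1  | 0  | 0  | 1  | 0  || 1 | 1
1  | 0  | 0  | 1  | 1  || 1 | 1
1  | 0  | 1  | 0  | 0  || 0 | 1
1  | 0  | 1  | 0  | 1  || 0 | 0
1  | 0  | 1  | 1  | 0  || 1 | 1
1  | 0  | 1  | 1  | 1  || 1 | 1
1  | 1  | 0  | 0  | 0  || 0 | 0
1  | 1  | 0  | 0  | 1  || 0 | 0
1  | 1  | 0  | 1  | 0  || 0 | 0
1  | 1  | 0  | 1  | 1  || 0 | 0
1  | 1  | 1  | 0  | 0  || 0 | 1
1  | 1  | 1  | 0  | 1  || 0 | 1
1  | 1  | 1  | 1  | 0  || 0 | 1
1  | 1  | 1  | 1  | 1  || 0 | 1
In every row where φ is true, ψ is also true, so φ ⊨ ψ.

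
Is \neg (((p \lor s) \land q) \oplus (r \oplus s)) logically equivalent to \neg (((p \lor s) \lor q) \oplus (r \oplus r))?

p | q | r | s || φ | ψ
0 | 0 | 0 | 0 || 1 | 1
0 | 0 | 0 | 1 || 0 | 0
0 | 0 | 1 | 0 || 0 | 1
0 | 0 | 1 | 1 || 1 | 0
0 | 1 | 0 | 0 || 1 | 0
0 | 1 | 0 | 1 || 1 | 0
0 | 1 | 1 | 0 || 0 | 0
0 | 1 | 1 | 1 || 0 | 0
1 | 0 | 0 | 0 || 1 | 0
1 | 0 | 0 | 1 || 0 | 0
1 | 0 | 1 | 0 || 0 | 0
1 | 0 | 1 | 1 || 1 | 0
1 | 1 | 0 | 0 || 0 | 0
1 | 1 | 0 | 1 || 1 | 0
1 | 1 | 1 | 0 || 1 | 0
1 | 1 | 1 | 1 || 0 | 0
The columns differ at p=0, q=0, r=1, s=0 (φ=0, ψ=1), so they are not equivalent.

not equivalent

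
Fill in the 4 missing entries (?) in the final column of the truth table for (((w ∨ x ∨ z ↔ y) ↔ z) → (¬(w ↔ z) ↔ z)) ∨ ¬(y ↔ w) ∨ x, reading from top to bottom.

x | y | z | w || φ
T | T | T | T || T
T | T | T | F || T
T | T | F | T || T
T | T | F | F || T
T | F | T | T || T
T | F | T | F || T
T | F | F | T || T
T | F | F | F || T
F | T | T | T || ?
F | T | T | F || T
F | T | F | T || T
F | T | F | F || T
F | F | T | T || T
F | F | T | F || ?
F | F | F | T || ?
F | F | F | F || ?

Row x=F, y=T, z=T, w=T: (((w ∨ x ∨ z ↔ y) ↔ z) → (¬(w ↔ z) ↔ z)) = F, ¬(y ↔ w) = F, so the formula = F.
Row x=F, y=F, z=T, w=F: (((w ∨ x ∨ z ↔ y) ↔ z) → (¬(w ↔ z) ↔ z)) = T, ¬(y ↔ w) = F, so the formula = T.
Row x=F, y=F, z=F, w=T: (((w ∨ x ∨ z ↔ y) ↔ z) → (¬(w ↔ z) ↔ z)) = F, ¬(y ↔ w) = T, so the formula = T.
Row x=F, y=F, z=F, w=F: (((w ∨ x ∨ z ↔ y) ↔ z) → (¬(w ↔ z) ↔ z)) = T, ¬(y ↔ w) = F, so the formula = T.

F, T, T, T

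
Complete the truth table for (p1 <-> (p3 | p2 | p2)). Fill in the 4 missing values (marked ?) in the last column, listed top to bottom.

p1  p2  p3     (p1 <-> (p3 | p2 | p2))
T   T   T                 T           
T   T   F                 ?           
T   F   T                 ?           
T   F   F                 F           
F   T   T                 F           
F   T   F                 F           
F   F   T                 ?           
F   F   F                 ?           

Row p1=T, p2=T, p3=F: (p3 | p2 | p2) = T, so (p1 <-> (p3 | p2 | p2)) = T.
Row p1=T, p2=F, p3=T: (p3 | p2 | p2) = T, so (p1 <-> (p3 | p2 | p2)) = T.
Row p1=F, p2=F, p3=T: (p3 | p2 | p2) = T, so (p1 <-> (p3 | p2 | p2)) = F.
Row p1=F, p2=F, p3=F: (p3 | p2 | p2) = F, so (p1 <-> (p3 | p2 | p2)) = T.

T, T, F, T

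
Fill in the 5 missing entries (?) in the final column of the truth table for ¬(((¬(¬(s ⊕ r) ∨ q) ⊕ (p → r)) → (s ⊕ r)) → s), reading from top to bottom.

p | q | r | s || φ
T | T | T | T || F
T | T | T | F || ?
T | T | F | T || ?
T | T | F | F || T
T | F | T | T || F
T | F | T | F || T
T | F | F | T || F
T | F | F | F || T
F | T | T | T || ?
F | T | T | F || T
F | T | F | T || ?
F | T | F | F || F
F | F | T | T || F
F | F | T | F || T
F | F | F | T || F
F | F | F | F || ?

Row p=T, q=T, r=T, s=F: ((¬(¬(s ⊕ r) ∨ q) ⊕ (p → r)) → (s ⊕ r)) = T, (((¬(¬(s ⊕ r) ∨ q) ⊕ (p → r)) → (s ⊕ r)) → s) = F, so the formula = T.
Row p=T, q=T, r=F, s=T: ((¬(¬(s ⊕ r) ∨ q) ⊕ (p → r)) → (s ⊕ r)) = T, (((¬(¬(s ⊕ r) ∨ q) ⊕ (p → r)) → (s ⊕ r)) → s) = T, so the formula = F.
Row p=F, q=T, r=T, s=T: ((¬(¬(s ⊕ r) ∨ q) ⊕ (p → r)) → (s ⊕ r)) = F, (((¬(¬(s ⊕ r) ∨ q) ⊕ (p → r)) → (s ⊕ r)) → s) = T, so the formula = F.
Row p=F, q=T, r=F, s=T: ((¬(¬(s ⊕ r) ∨ q) ⊕ (p → r)) → (s ⊕ r)) = T, (((¬(¬(s ⊕ r) ∨ q) ⊕ (p → r)) → (s ⊕ r)) → s) = T, so the formula = F.
Row p=F, q=F, r=F, s=F: ((¬(¬(s ⊕ r) ∨ q) ⊕ (p → r)) → (s ⊕ r)) = F, (((¬(¬(s ⊕ r) ∨ q) ⊕ (p → r)) → (s ⊕ r)) → s) = T, so the formula = F.

T, F, F, F, F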